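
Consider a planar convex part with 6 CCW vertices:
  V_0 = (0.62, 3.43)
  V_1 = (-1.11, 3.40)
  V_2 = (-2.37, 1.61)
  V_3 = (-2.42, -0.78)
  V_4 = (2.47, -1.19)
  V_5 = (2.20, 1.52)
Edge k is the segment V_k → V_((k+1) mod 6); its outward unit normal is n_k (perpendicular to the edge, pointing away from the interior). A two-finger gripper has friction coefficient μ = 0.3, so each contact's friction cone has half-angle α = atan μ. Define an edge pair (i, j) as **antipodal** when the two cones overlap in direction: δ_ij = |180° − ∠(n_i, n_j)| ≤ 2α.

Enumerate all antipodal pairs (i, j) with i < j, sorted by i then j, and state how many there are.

count = 2; pairs: (0,3), (2,4)

α = atan 0.3 = 16.70°;  2α = 33.40°
n_0 = (-0.0173, +0.9998)
n_1 = (-0.8177, +0.5756)
n_2 = (-0.9998, +0.0209)
n_3 = (-0.0836, -0.9965)
n_4 = (+0.9951, +0.0991)
n_5 = (+0.7705, +0.6374)
  (0,1): δ = 126.14°  ·
  (0,2): δ = 92.19°  ·
  (0,3): δ = 5.79°  ✓
  (0,4): δ = 94.70°  ·
  (0,5): δ = 128.60°  ·
  (1,2): δ = 146.06°  ·
  (1,3): δ = 59.65°  ·
  (1,4): δ = 40.83°  ·
  (1,5): δ = 74.74°  ·
  (2,3): δ = 93.59°  ·
  (2,4): δ = 6.89°  ✓
  (2,5): δ = 40.80°  ·
  (3,4): δ = 79.52°  ·
  (3,5): δ = 45.61°  ·
  (4,5): δ = 146.09°  ·
antipodal pairs: 2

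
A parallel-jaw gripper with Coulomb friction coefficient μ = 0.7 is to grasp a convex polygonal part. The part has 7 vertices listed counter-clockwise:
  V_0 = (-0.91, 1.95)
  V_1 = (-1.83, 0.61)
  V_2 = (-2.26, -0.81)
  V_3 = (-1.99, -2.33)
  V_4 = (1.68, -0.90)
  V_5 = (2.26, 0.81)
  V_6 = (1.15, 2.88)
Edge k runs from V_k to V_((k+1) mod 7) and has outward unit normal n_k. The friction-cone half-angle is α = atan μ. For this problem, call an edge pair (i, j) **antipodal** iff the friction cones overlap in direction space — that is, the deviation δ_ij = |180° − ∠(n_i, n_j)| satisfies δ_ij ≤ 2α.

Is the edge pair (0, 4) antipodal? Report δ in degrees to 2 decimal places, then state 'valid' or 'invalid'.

α = atan 0.7 = 34.99°;  2α = 69.98°
edge 0: e_0 = (-0.92, -1.34);  n_0 = (-0.8244, +0.5660)
edge 4: e_4 = (+0.58, +1.71);  n_4 = (+0.9470, -0.3212)
∠(n_0, n_4) = 164.26°
δ = |180° − 164.26°| = 15.74°
15.74° ≤ 2α = 69.98°  →  valid

δ = 15.74°, valid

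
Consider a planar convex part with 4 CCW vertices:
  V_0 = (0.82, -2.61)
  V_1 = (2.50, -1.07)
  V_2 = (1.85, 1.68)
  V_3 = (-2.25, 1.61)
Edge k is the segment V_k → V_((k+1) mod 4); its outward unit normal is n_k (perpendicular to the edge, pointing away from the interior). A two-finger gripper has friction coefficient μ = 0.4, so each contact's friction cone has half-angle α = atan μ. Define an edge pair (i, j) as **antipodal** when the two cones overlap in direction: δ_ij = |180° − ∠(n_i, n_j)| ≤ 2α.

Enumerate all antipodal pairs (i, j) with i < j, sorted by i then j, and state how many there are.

count = 2; pairs: (0,2), (1,3)

α = atan 0.4 = 21.80°;  2α = 43.60°
n_0 = (+0.6757, -0.7372)
n_1 = (+0.9732, +0.2300)
n_2 = (-0.0171, +0.9999)
n_3 = (-0.8087, -0.5883)
  (0,1): δ = 119.21°  ·
  (0,2): δ = 41.53°  ✓
  (0,3): δ = 83.52°  ·
  (1,2): δ = 102.32°  ·
  (1,3): δ = 22.74°  ✓
  (2,3): δ = 54.94°  ·
antipodal pairs: 2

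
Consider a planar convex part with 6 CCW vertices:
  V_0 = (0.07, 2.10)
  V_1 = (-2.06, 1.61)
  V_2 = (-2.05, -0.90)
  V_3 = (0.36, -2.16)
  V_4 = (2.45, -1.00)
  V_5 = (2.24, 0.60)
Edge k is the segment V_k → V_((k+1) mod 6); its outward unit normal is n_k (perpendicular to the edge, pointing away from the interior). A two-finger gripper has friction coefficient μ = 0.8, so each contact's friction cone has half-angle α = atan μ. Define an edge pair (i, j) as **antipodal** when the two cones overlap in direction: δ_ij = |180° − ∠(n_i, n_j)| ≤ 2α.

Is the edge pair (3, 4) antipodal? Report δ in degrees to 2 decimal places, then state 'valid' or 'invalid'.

δ = 111.55°, invalid

α = atan 0.8 = 38.66°;  2α = 77.32°
edge 3: e_3 = (+2.09, +1.16);  n_3 = (+0.4853, -0.8744)
edge 4: e_4 = (-0.21, +1.60);  n_4 = (+0.9915, +0.1301)
∠(n_3, n_4) = 68.45°
δ = |180° − 68.45°| = 111.55°
111.55° > 2α = 77.32°  →  invalid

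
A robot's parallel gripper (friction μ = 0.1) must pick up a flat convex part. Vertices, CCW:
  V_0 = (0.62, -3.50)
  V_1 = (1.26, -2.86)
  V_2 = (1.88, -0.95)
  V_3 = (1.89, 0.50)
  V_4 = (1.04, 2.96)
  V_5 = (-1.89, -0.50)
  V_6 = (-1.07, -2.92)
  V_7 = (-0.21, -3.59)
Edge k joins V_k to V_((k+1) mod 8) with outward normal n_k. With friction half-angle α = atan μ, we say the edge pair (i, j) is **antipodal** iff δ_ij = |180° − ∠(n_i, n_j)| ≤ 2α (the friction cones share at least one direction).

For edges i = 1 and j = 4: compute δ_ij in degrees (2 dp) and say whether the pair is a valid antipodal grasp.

α = atan 0.1 = 5.71°;  2α = 11.42°
edge 1: e_1 = (+0.62, +1.91);  n_1 = (+0.9511, -0.3087)
edge 4: e_4 = (-2.93, -3.46);  n_4 = (-0.7631, +0.6462)
∠(n_1, n_4) = 157.73°
δ = |180° − 157.73°| = 22.27°
22.27° > 2α = 11.42°  →  invalid

δ = 22.27°, invalid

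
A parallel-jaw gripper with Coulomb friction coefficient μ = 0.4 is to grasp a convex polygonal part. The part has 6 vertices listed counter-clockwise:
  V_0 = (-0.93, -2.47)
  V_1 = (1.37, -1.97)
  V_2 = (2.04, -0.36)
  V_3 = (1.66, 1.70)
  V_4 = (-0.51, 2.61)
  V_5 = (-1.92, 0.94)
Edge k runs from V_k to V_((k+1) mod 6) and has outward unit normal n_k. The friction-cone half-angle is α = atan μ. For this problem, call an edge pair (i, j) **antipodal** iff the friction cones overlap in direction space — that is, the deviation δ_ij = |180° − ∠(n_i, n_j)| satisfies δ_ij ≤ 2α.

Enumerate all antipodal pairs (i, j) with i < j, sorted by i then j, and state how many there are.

α = atan 0.4 = 21.80°;  2α = 43.60°
n_0 = (+0.2124, -0.9772)
n_1 = (+0.9232, -0.3842)
n_2 = (+0.9834, +0.1814)
n_3 = (+0.3867, +0.9222)
n_4 = (-0.7641, +0.6451)
n_5 = (-0.9603, -0.2788)
  (0,1): δ = 124.86°  ·
  (0,2): δ = 91.81°  ·
  (0,3): δ = 35.02°  ✓
  (0,4): δ = 37.56°  ✓
  (0,5): δ = 93.92°  ·
  (1,2): δ = 146.95°  ·
  (1,3): δ = 90.16°  ·
  (1,4): δ = 17.58°  ✓
  (1,5): δ = 38.78°  ✓
  (2,3): δ = 123.20°  ·
  (2,4): δ = 50.63°  ·
  (2,5): δ = 5.74°  ✓
  (3,4): δ = 107.42°  ·
  (3,5): δ = 51.06°  ·
  (4,5): δ = 123.64°  ·
antipodal pairs: 5

count = 5; pairs: (0,3), (0,4), (1,4), (1,5), (2,5)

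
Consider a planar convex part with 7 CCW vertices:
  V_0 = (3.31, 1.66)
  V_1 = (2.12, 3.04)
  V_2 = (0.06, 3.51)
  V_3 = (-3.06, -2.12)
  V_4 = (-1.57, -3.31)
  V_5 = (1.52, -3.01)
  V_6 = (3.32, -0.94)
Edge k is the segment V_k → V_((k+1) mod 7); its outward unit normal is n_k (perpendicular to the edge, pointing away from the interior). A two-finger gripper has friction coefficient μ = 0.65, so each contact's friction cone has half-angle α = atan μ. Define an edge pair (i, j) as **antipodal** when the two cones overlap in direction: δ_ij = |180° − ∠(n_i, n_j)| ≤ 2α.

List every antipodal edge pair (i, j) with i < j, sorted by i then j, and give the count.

α = atan 0.65 = 33.02°;  2α = 66.05°
n_0 = (+0.7573, +0.6530)
n_1 = (+0.2224, +0.9749)
n_2 = (-0.8747, +0.4847)
n_3 = (-0.6241, -0.7814)
n_4 = (+0.0966, -0.9953)
n_5 = (+0.7546, -0.6562)
n_6 = (+1.0000, +0.0038)
  (0,1): δ = 143.62°  ·
  (0,2): δ = 69.77°  ·
  (0,3): δ = 10.62°  ✓
  (0,4): δ = 54.77°  ✓
  (0,5): δ = 98.22°  ·
  (0,6): δ = 139.45°  ·
  (1,2): δ = 106.14°  ·
  (1,3): δ = 25.76°  ✓
  (1,4): δ = 18.40°  ✓
  (1,5): δ = 61.84°  ✓
  (1,6): δ = 103.07°  ·
  (2,3): δ = 99.62°  ·
  (2,4): δ = 55.46°  ✓
  (2,5): δ = 12.02°  ✓
  (2,6): δ = 29.21°  ✓
  (3,4): δ = 135.84°  ·
  (3,5): δ = 92.40°  ·
  (3,6): δ = 51.17°  ✓
  (4,5): δ = 136.55°  ·
  (4,6): δ = 95.32°  ·
  (5,6): δ = 138.77°  ·
antipodal pairs: 9

count = 9; pairs: (0,3), (0,4), (1,3), (1,4), (1,5), (2,4), (2,5), (2,6), (3,6)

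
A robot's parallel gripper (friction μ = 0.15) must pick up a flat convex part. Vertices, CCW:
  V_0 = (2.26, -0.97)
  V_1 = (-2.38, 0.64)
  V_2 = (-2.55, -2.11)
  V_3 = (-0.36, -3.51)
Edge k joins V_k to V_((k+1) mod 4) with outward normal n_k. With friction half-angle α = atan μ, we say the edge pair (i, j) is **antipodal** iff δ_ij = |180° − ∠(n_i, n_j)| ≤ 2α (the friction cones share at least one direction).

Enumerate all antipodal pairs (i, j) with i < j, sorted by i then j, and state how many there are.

α = atan 0.15 = 8.53°;  2α = 17.06°
n_0 = (+0.3278, +0.9447)
n_1 = (-0.9981, +0.0617)
n_2 = (-0.5386, -0.8426)
n_3 = (+0.6961, -0.7180)
  (0,1): δ = 74.40°  ·
  (0,2): δ = 13.45°  ✓
  (0,3): δ = 63.25°  ·
  (1,2): δ = 119.05°  ·
  (1,3): δ = 42.35°  ·
  (2,3): δ = 103.30°  ·
antipodal pairs: 1

count = 1; pairs: (0,2)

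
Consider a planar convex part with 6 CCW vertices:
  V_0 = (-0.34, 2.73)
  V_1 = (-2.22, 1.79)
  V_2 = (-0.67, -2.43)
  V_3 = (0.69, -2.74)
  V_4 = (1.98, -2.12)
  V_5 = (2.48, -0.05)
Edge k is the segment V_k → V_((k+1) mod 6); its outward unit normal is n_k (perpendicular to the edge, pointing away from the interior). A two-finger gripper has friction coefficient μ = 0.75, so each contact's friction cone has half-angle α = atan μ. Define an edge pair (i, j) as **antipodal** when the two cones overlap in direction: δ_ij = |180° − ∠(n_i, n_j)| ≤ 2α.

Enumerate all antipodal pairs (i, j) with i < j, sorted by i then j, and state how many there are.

α = atan 0.75 = 36.87°;  2α = 73.74°
n_0 = (-0.4472, +0.8944)
n_1 = (-0.9387, -0.3448)
n_2 = (-0.2222, -0.9750)
n_3 = (+0.4332, -0.9013)
n_4 = (+0.9720, -0.2348)
n_5 = (+0.7020, +0.7121)
  (0,1): δ = 96.40°  ·
  (0,2): δ = 39.41°  ✓
  (0,3): δ = 0.90°  ✓
  (0,4): δ = 49.86°  ✓
  (0,5): δ = 108.84°  ·
  (1,2): δ = 123.01°  ·
  (1,3): δ = 84.50°  ·
  (1,4): δ = 33.75°  ✓
  (1,5): δ = 25.24°  ✓
  (2,3): δ = 141.49°  ·
  (2,4): δ = 90.74°  ·
  (2,5): δ = 31.75°  ✓
  (3,4): δ = 129.25°  ·
  (3,5): δ = 70.26°  ✓
  (4,5): δ = 121.01°  ·
antipodal pairs: 7

count = 7; pairs: (0,2), (0,3), (0,4), (1,4), (1,5), (2,5), (3,5)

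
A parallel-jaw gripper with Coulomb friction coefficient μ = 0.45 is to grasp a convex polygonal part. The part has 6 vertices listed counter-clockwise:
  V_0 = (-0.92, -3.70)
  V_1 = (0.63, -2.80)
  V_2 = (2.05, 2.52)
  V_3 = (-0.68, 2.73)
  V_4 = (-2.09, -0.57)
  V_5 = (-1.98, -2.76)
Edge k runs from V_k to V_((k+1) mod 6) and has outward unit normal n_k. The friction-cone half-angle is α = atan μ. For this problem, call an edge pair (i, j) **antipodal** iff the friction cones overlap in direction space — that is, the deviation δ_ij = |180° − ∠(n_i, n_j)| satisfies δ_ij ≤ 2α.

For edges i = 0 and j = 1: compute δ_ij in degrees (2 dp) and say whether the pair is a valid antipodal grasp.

α = atan 0.45 = 24.23°;  2α = 48.46°
edge 0: e_0 = (+1.55, +0.90);  n_0 = (+0.5021, -0.8648)
edge 1: e_1 = (+1.42, +5.32);  n_1 = (+0.9662, -0.2579)
∠(n_0, n_1) = 44.91°
δ = |180° − 44.91°| = 135.09°
135.09° > 2α = 48.46°  →  invalid

δ = 135.09°, invalid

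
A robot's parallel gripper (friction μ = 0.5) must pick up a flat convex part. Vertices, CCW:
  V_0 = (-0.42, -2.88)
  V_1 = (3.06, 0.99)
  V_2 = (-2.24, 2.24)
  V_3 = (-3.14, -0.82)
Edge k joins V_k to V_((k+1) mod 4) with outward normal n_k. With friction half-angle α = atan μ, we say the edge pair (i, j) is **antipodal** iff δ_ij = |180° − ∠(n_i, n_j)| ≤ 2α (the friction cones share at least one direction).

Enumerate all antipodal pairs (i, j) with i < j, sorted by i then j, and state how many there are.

count = 2; pairs: (0,2), (1,3)

α = atan 0.5 = 26.57°;  2α = 53.13°
n_0 = (+0.7436, -0.6686)
n_1 = (+0.2296, +0.9733)
n_2 = (-0.9594, +0.2822)
n_3 = (-0.6037, -0.7972)
  (0,1): δ = 61.31°  ·
  (0,2): δ = 25.57°  ✓
  (0,3): δ = 94.82°  ·
  (1,2): δ = 93.12°  ·
  (1,3): δ = 23.87°  ✓
  (2,3): δ = 110.75°  ·
antipodal pairs: 2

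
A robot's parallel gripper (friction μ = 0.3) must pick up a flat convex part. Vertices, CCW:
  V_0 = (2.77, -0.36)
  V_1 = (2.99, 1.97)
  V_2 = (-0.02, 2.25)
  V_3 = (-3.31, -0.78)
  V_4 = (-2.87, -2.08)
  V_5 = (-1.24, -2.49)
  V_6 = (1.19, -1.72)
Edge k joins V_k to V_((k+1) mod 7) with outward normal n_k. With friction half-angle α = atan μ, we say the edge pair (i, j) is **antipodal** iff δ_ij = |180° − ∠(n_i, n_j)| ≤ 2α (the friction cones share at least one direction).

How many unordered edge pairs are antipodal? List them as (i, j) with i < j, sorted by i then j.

α = atan 0.3 = 16.70°;  2α = 33.40°
n_0 = (+0.9956, -0.0940)
n_1 = (+0.0926, +0.9957)
n_2 = (-0.6774, +0.7356)
n_3 = (-0.9472, -0.3206)
n_4 = (-0.2439, -0.9698)
n_5 = (+0.3021, -0.9533)
n_6 = (+0.6524, -0.7579)
  (0,1): δ = 89.92°  ·
  (0,2): δ = 41.96°  ·
  (0,3): δ = 24.09°  ✓
  (0,4): δ = 81.27°  ·
  (0,5): δ = 112.98°  ·
  (0,6): δ = 136.11°  ·
  (1,2): δ = 132.04°  ·
  (1,3): δ = 65.99°  ·
  (1,4): δ = 8.80°  ✓
  (1,5): δ = 22.90°  ✓
  (1,6): δ = 46.04°  ·
  (2,3): δ = 113.95°  ·
  (2,4): δ = 56.76°  ·
  (2,5): δ = 25.06°  ✓
  (2,6): δ = 1.92°  ✓
  (3,4): δ = 122.82°  ·
  (3,5): δ = 91.12°  ·
  (3,6): δ = 67.98°  ·
  (4,5): δ = 148.30°  ·
  (4,6): δ = 125.16°  ·
  (5,6): δ = 156.86°  ·
antipodal pairs: 5

count = 5; pairs: (0,3), (1,4), (1,5), (2,5), (2,6)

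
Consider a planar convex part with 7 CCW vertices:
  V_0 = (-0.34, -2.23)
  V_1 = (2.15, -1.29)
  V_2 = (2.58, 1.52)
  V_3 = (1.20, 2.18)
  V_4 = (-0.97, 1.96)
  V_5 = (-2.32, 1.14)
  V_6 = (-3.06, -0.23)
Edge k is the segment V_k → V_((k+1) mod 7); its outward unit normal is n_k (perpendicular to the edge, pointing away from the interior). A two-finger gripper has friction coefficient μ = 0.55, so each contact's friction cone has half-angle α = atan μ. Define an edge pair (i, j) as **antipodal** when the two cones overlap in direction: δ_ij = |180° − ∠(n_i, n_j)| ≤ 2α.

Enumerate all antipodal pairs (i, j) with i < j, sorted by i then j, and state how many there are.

α = atan 0.55 = 28.81°;  2α = 57.62°
n_0 = (+0.3532, -0.9356)
n_1 = (+0.9885, -0.1513)
n_2 = (+0.4315, +0.9021)
n_3 = (-0.1009, +0.9949)
n_4 = (-0.5191, +0.8547)
n_5 = (-0.8799, +0.4752)
n_6 = (-0.5924, -0.8057)
  (0,1): δ = 119.38°  ·
  (0,2): δ = 46.24°  ✓
  (0,3): δ = 14.89°  ✓
  (0,4): δ = 10.59°  ✓
  (0,5): δ = 40.94°  ✓
  (0,6): δ = 122.99°  ·
  (1,2): δ = 106.86°  ·
  (1,3): δ = 75.51°  ·
  (1,4): δ = 50.03°  ✓
  (1,5): δ = 19.68°  ✓
  (1,6): δ = 62.37°  ·
  (2,3): δ = 148.65°  ·
  (2,4): δ = 123.17°  ·
  (2,5): δ = 92.82°  ·
  (2,6): δ = 10.77°  ✓
  (3,4): δ = 154.51°  ·
  (3,5): δ = 124.16°  ·
  (3,6): δ = 42.12°  ✓
  (4,5): δ = 149.65°  ·
  (4,6): δ = 67.60°  ·
  (5,6): δ = 97.95°  ·
antipodal pairs: 8

count = 8; pairs: (0,2), (0,3), (0,4), (0,5), (1,4), (1,5), (2,6), (3,6)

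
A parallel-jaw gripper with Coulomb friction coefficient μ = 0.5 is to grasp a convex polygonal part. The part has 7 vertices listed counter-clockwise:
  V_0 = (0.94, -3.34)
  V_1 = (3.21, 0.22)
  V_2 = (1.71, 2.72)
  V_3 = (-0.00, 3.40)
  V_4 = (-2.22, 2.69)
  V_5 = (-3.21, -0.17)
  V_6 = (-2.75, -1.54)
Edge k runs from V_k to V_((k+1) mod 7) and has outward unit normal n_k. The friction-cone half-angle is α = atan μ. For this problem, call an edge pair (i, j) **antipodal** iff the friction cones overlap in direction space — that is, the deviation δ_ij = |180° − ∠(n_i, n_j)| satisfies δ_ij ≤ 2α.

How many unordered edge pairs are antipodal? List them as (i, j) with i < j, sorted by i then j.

count = 9; pairs: (0,3), (0,4), (0,5), (1,4), (1,5), (1,6), (2,5), (2,6), (3,6)

α = atan 0.5 = 26.57°;  2α = 53.13°
n_0 = (+0.8432, -0.5376)
n_1 = (+0.8575, +0.5145)
n_2 = (+0.3695, +0.9292)
n_3 = (-0.3046, +0.9525)
n_4 = (-0.9450, +0.3271)
n_5 = (-0.9480, -0.3183)
n_6 = (-0.4384, -0.8988)
  (0,1): δ = 116.51°  ·
  (0,2): δ = 79.16°  ·
  (0,3): δ = 39.74°  ✓
  (0,4): δ = 13.43°  ✓
  (0,5): δ = 51.08°  ✓
  (0,6): δ = 96.52°  ·
  (1,2): δ = 142.65°  ·
  (1,3): δ = 103.23°  ·
  (1,4): δ = 50.06°  ✓
  (1,5): δ = 12.40°  ✓
  (1,6): δ = 33.03°  ✓
  (2,3): δ = 140.58°  ·
  (2,4): δ = 87.41°  ·
  (2,5): δ = 49.75°  ✓
  (2,6): δ = 4.32°  ✓
  (3,4): δ = 126.83°  ·
  (3,5): δ = 89.17°  ·
  (3,6): δ = 43.74°  ✓
  (4,5): δ = 142.35°  ·
  (4,6): δ = 96.91°  ·
  (5,6): δ = 134.56°  ·
antipodal pairs: 9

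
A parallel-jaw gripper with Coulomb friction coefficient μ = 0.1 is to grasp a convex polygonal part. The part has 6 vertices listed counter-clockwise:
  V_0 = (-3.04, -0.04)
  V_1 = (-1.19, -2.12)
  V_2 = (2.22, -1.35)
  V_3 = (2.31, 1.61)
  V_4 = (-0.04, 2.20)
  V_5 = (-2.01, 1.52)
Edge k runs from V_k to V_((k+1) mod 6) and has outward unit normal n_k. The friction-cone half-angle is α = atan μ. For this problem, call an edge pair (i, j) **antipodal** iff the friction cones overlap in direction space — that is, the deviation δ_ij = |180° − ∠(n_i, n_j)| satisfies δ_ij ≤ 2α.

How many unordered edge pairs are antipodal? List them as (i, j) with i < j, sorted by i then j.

α = atan 0.1 = 5.71°;  2α = 11.42°
n_0 = (-0.7472, -0.6646)
n_1 = (+0.2203, -0.9754)
n_2 = (+0.9995, -0.0304)
n_3 = (+0.2435, +0.9699)
n_4 = (-0.3263, +0.9453)
n_5 = (-0.8345, +0.5510)
  (0,1): δ = 118.93°  ·
  (0,2): δ = 43.39°  ·
  (0,3): δ = 34.26°  ·
  (0,4): δ = 67.39°  ·
  (0,5): δ = 104.91°  ·
  (1,2): δ = 104.47°  ·
  (1,3): δ = 26.82°  ·
  (1,4): δ = 6.32°  ✓
  (1,5): δ = 43.84°  ·
  (2,3): δ = 102.35°  ·
  (2,4): δ = 69.21°  ·
  (2,5): δ = 31.69°  ·
  (3,4): δ = 146.86°  ·
  (3,5): δ = 109.34°  ·
  (4,5): δ = 142.48°  ·
antipodal pairs: 1

count = 1; pairs: (1,4)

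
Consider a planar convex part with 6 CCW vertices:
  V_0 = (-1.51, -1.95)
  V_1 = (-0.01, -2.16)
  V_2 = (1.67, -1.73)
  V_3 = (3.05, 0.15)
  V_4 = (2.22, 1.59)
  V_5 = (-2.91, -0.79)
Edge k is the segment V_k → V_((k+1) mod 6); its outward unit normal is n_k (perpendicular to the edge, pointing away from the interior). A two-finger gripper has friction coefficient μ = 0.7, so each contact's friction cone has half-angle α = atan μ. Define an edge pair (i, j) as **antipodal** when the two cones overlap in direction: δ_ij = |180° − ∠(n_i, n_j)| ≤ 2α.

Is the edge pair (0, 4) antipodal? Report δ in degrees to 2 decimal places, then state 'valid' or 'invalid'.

δ = 32.86°, valid

α = atan 0.7 = 34.99°;  2α = 69.98°
edge 0: e_0 = (+1.50, -0.21);  n_0 = (-0.1386, -0.9903)
edge 4: e_4 = (-5.13, -2.38);  n_4 = (-0.4209, +0.9071)
∠(n_0, n_4) = 147.14°
δ = |180° − 147.14°| = 32.86°
32.86° ≤ 2α = 69.98°  →  valid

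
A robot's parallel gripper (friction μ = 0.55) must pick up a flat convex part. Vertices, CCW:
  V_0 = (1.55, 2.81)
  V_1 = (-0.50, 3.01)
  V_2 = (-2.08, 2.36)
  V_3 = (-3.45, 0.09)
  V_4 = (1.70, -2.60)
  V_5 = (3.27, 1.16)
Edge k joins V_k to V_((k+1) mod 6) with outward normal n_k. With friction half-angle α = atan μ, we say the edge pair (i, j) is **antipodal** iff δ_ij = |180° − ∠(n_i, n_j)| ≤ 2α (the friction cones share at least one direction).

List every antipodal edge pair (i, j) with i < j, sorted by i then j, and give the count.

α = atan 0.55 = 28.81°;  2α = 57.62°
n_0 = (+0.0971, +0.9953)
n_1 = (-0.3805, +0.9248)
n_2 = (-0.8562, +0.5167)
n_3 = (-0.4630, -0.8864)
n_4 = (+0.9228, -0.3853)
n_5 = (+0.6923, +0.7216)
  (0,1): δ = 152.07°  ·
  (0,2): δ = 115.54°  ·
  (0,3): δ = 22.01°  ✓
  (0,4): δ = 72.91°  ·
  (0,5): δ = 141.76°  ·
  (1,2): δ = 143.47°  ·
  (1,3): δ = 49.94°  ✓
  (1,4): δ = 44.97°  ✓
  (1,5): δ = 113.83°  ·
  (2,3): δ = 86.47°  ·
  (2,4): δ = 8.45°  ✓
  (2,5): δ = 77.30°  ·
  (3,4): δ = 85.08°  ·
  (3,5): δ = 16.23°  ✓
  (4,5): δ = 111.15°  ·
antipodal pairs: 5

count = 5; pairs: (0,3), (1,3), (1,4), (2,4), (3,5)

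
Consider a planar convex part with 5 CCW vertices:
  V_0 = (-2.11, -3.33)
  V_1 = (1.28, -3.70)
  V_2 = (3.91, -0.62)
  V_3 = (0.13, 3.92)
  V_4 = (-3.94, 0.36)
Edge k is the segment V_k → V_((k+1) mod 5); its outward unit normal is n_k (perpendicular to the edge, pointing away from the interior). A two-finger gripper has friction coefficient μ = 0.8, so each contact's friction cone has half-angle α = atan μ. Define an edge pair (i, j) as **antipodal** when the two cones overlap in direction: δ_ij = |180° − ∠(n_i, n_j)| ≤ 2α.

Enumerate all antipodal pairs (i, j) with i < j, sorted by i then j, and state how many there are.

α = atan 0.8 = 38.66°;  2α = 77.32°
n_0 = (-0.1085, -0.9941)
n_1 = (+0.7605, -0.6494)
n_2 = (+0.7685, +0.6399)
n_3 = (-0.6584, +0.7527)
n_4 = (-0.8959, -0.4443)
  (0,1): δ = 124.27°  ·
  (0,2): δ = 43.99°  ✓
  (0,3): δ = 47.40°  ✓
  (0,4): δ = 122.61°  ·
  (1,2): δ = 99.73°  ·
  (1,3): δ = 8.33°  ✓
  (1,4): δ = 66.87°  ✓
  (2,3): δ = 88.60°  ·
  (2,4): δ = 13.40°  ✓
  (3,4): δ = 104.80°  ·
antipodal pairs: 5

count = 5; pairs: (0,2), (0,3), (1,3), (1,4), (2,4)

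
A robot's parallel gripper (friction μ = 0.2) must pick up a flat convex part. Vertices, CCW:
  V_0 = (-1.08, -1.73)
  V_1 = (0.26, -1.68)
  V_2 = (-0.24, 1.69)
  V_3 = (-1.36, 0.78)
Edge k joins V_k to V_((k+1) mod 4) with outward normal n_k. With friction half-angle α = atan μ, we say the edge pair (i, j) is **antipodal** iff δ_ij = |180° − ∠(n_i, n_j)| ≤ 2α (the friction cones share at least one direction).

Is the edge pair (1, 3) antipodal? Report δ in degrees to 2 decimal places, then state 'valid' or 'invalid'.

α = atan 0.2 = 11.31°;  2α = 22.62°
edge 1: e_1 = (-0.50, +3.37);  n_1 = (+0.9892, +0.1468)
edge 3: e_3 = (+0.28, -2.51);  n_3 = (-0.9938, -0.1109)
∠(n_1, n_3) = 177.93°
δ = |180° − 177.93°| = 2.07°
2.07° ≤ 2α = 22.62°  →  valid

δ = 2.07°, valid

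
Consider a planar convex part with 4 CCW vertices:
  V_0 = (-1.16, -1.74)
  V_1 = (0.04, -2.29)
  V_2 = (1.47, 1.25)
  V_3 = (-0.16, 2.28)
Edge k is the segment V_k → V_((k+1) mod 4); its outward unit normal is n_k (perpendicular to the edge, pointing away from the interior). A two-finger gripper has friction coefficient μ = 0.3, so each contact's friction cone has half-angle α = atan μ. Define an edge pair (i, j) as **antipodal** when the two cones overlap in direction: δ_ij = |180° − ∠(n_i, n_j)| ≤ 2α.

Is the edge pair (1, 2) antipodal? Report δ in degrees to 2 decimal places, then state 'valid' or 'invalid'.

δ = 100.29°, invalid

α = atan 0.3 = 16.70°;  2α = 33.40°
edge 1: e_1 = (+1.43, +3.54);  n_1 = (+0.9272, -0.3745)
edge 2: e_2 = (-1.63, +1.03);  n_2 = (+0.5342, +0.8454)
∠(n_1, n_2) = 79.71°
δ = |180° − 79.71°| = 100.29°
100.29° > 2α = 33.40°  →  invalid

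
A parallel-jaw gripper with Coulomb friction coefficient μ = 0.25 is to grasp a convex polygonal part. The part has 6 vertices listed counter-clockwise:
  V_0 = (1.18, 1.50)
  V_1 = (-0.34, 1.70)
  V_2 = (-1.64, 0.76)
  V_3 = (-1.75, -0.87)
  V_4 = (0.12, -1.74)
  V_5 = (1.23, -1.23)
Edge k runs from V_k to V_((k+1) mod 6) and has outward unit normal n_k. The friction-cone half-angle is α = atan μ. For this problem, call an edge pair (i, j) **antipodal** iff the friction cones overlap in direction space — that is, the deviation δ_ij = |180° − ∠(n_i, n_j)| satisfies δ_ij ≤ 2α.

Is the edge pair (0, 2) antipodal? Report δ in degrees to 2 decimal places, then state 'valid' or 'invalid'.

α = atan 0.25 = 14.04°;  2α = 28.07°
edge 0: e_0 = (-1.52, +0.20);  n_0 = (+0.1305, +0.9915)
edge 2: e_2 = (-0.11, -1.63);  n_2 = (-0.9977, +0.0673)
∠(n_0, n_2) = 93.64°
δ = |180° − 93.64°| = 86.36°
86.36° > 2α = 28.07°  →  invalid

δ = 86.36°, invalid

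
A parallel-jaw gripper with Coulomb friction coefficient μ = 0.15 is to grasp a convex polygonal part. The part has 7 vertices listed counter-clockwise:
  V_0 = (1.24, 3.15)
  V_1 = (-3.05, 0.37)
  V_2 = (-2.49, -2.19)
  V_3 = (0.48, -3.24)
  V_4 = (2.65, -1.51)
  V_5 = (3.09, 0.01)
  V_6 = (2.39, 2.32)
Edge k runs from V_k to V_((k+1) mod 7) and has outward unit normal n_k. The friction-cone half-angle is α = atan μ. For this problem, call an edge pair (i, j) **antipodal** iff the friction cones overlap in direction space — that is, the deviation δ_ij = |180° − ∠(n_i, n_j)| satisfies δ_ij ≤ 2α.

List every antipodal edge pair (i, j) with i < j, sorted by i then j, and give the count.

count = 3; pairs: (0,3), (1,5), (2,6)

α = atan 0.15 = 8.53°;  2α = 17.06°
n_0 = (-0.5438, +0.8392)
n_1 = (-0.9769, -0.2137)
n_2 = (-0.3333, -0.9428)
n_3 = (+0.6234, -0.7819)
n_4 = (+0.9606, -0.2781)
n_5 = (+0.9570, +0.2900)
n_6 = (+0.5852, +0.8109)
  (0,1): δ = 110.60°  ·
  (0,2): δ = 52.41°  ·
  (0,3): δ = 5.62°  ✓
  (0,4): δ = 40.91°  ·
  (0,5): δ = 73.91°  ·
  (0,6): δ = 111.24°  ·
  (1,2): δ = 121.81°  ·
  (1,3): δ = 63.78°  ·
  (1,4): δ = 28.48°  ·
  (1,5): δ = 4.52°  ✓
  (1,6): δ = 41.84°  ·
  (2,3): δ = 121.97°  ·
  (2,4): δ = 86.67°  ·
  (2,5): δ = 53.67°  ·
  (2,6): δ = 16.35°  ✓
  (3,4): δ = 144.71°  ·
  (3,5): δ = 111.70°  ·
  (3,6): δ = 74.38°  ·
  (4,5): δ = 147.00°  ·
  (4,6): δ = 109.68°  ·
  (5,6): δ = 142.68°  ·
antipodal pairs: 3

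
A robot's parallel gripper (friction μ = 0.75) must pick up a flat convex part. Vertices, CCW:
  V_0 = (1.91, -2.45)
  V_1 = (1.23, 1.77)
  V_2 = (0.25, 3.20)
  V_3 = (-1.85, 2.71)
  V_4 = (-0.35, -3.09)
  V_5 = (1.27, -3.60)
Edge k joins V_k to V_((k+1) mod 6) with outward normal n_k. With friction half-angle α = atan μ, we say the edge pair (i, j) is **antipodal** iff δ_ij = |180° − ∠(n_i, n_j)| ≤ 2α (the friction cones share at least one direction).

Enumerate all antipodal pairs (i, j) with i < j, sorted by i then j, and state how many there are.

count = 7; pairs: (0,3), (0,4), (1,3), (1,4), (2,4), (2,5), (3,5)

α = atan 0.75 = 36.87°;  2α = 73.74°
n_0 = (+0.9873, +0.1591)
n_1 = (+0.8249, +0.5653)
n_2 = (-0.2272, +0.9738)
n_3 = (-0.9681, -0.2504)
n_4 = (-0.3003, -0.9538)
n_5 = (+0.8738, -0.4863)
  (0,1): δ = 154.73°  ·
  (0,2): δ = 86.02°  ·
  (0,3): δ = 5.35°  ✓
  (0,4): δ = 63.37°  ✓
  (0,5): δ = 141.75°  ·
  (1,2): δ = 111.29°  ·
  (1,3): δ = 19.92°  ✓
  (1,4): δ = 38.10°  ✓
  (1,5): δ = 116.48°  ·
  (2,3): δ = 88.63°  ·
  (2,4): δ = 30.61°  ✓
  (2,5): δ = 47.77°  ✓
  (3,4): δ = 121.97°  ·
  (3,5): δ = 43.60°  ✓
  (4,5): δ = 101.62°  ·
antipodal pairs: 7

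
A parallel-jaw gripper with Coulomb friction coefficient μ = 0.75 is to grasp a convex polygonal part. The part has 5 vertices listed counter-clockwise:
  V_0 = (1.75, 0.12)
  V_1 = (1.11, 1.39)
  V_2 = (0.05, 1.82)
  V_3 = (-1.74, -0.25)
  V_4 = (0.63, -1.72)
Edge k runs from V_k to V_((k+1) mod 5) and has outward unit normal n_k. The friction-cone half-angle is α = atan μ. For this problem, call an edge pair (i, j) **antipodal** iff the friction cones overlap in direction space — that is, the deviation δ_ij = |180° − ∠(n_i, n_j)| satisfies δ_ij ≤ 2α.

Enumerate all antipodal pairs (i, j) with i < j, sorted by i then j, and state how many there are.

α = atan 0.75 = 36.87°;  2α = 73.74°
n_0 = (+0.8930, +0.4500)
n_1 = (+0.3759, +0.9267)
n_2 = (-0.7564, +0.6541)
n_3 = (-0.5271, -0.8498)
n_4 = (+0.8542, -0.5199)
  (0,1): δ = 138.83°  ·
  (0,2): δ = 67.60°  ✓
  (0,3): δ = 31.45°  ✓
  (0,4): δ = 121.93°  ·
  (1,2): δ = 108.77°  ·
  (1,3): δ = 9.73°  ✓
  (1,4): δ = 80.75°  ·
  (2,3): δ = 80.96°  ·
  (2,4): δ = 9.52°  ✓
  (3,4): δ = 89.52°  ·
antipodal pairs: 4

count = 4; pairs: (0,2), (0,3), (1,3), (2,4)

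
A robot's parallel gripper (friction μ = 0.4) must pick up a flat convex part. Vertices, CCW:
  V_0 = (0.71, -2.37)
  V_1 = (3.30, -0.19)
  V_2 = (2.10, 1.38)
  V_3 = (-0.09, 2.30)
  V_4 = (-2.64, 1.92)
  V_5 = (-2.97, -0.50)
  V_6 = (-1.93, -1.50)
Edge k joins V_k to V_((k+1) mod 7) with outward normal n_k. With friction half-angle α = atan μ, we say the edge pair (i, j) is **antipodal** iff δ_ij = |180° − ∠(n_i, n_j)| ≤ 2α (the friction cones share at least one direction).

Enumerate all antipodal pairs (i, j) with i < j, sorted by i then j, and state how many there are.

count = 7; pairs: (0,3), (0,4), (1,5), (1,6), (2,5), (2,6), (3,6)

α = atan 0.4 = 21.80°;  2α = 43.60°
n_0 = (+0.6440, -0.7651)
n_1 = (+0.7945, +0.6073)
n_2 = (+0.3873, +0.9220)
n_3 = (-0.1474, +0.9891)
n_4 = (-0.9908, +0.1351)
n_5 = (-0.6931, -0.7208)
n_6 = (-0.3130, -0.9498)
  (0,1): δ = 92.70°  ·
  (0,2): δ = 62.87°  ·
  (0,3): δ = 31.61°  ✓
  (0,4): δ = 42.15°  ✓
  (0,5): δ = 96.04°  ·
  (0,6): δ = 121.67°  ·
  (1,2): δ = 150.18°  ·
  (1,3): δ = 118.92°  ·
  (1,4): δ = 45.16°  ·
  (1,5): δ = 8.73°  ✓
  (1,6): δ = 34.37°  ✓
  (2,3): δ = 148.74°  ·
  (2,4): δ = 74.98°  ·
  (2,5): δ = 21.09°  ✓
  (2,6): δ = 4.55°  ✓
  (3,4): δ = 106.24°  ·
  (3,5): δ = 52.35°  ·
  (3,6): δ = 26.72°  ✓
  (4,5): δ = 126.11°  ·
  (4,6): δ = 100.47°  ·
  (5,6): δ = 154.36°  ·
antipodal pairs: 7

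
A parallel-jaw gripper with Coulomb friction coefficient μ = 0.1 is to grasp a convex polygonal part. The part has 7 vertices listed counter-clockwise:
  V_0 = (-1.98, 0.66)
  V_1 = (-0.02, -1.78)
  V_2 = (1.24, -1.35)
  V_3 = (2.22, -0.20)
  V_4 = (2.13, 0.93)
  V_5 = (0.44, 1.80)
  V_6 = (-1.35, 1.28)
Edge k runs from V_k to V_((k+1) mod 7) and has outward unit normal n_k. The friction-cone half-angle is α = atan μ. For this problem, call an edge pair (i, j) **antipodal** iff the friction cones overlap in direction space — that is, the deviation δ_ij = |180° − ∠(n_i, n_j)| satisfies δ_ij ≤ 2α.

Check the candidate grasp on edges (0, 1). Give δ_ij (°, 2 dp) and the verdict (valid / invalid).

α = atan 0.1 = 5.71°;  2α = 11.42°
edge 0: e_0 = (+1.96, -2.44);  n_0 = (-0.7796, -0.6263)
edge 1: e_1 = (+1.26, +0.43);  n_1 = (+0.3230, -0.9464)
∠(n_0, n_1) = 70.07°
δ = |180° − 70.07°| = 109.93°
109.93° > 2α = 11.42°  →  invalid

δ = 109.93°, invalid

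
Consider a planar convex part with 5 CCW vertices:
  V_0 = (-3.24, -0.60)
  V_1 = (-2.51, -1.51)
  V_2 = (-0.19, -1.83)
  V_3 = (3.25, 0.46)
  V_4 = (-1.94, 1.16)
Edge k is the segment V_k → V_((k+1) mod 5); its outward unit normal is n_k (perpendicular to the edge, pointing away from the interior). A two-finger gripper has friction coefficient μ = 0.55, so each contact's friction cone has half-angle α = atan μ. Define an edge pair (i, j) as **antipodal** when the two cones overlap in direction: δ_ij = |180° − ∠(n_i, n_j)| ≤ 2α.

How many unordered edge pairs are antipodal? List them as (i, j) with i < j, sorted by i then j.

α = atan 0.55 = 28.81°;  2α = 57.62°
n_0 = (-0.7800, -0.6257)
n_1 = (-0.1366, -0.9906)
n_2 = (+0.5541, -0.8324)
n_3 = (+0.1337, +0.9910)
n_4 = (-0.8044, +0.5941)
  (0,1): δ = 136.59°  ·
  (0,2): δ = 95.08°  ·
  (0,3): δ = 43.58°  ✓
  (0,4): δ = 104.81°  ·
  (1,2): δ = 138.50°  ·
  (1,3): δ = 0.17°  ✓
  (1,4): δ = 61.40°  ·
  (2,3): δ = 41.33°  ✓
  (2,4): δ = 19.90°  ✓
  (3,4): δ = 118.77°  ·
antipodal pairs: 4

count = 4; pairs: (0,3), (1,3), (2,3), (2,4)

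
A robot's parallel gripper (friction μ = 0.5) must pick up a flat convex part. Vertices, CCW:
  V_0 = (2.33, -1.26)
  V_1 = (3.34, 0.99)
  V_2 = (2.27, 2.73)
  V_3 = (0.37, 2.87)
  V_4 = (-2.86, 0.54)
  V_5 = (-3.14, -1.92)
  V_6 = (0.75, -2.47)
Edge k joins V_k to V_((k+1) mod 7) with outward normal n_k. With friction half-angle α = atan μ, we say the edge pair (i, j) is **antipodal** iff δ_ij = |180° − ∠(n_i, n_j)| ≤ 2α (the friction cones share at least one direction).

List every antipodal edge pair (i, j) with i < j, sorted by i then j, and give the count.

α = atan 0.5 = 26.57°;  2α = 53.13°
n_0 = (+0.9123, -0.4095)
n_1 = (+0.8518, +0.5238)
n_2 = (+0.0735, +0.9973)
n_3 = (-0.5850, +0.8110)
n_4 = (-0.9936, +0.1131)
n_5 = (-0.1400, -0.9902)
n_6 = (+0.6080, -0.7939)
  (0,1): δ = 124.24°  ·
  (0,2): δ = 70.04°  ·
  (0,3): δ = 30.02°  ✓
  (0,4): δ = 17.68°  ✓
  (0,5): δ = 106.13°  ·
  (0,6): δ = 151.62°  ·
  (1,2): δ = 125.80°  ·
  (1,3): δ = 85.78°  ·
  (1,4): δ = 38.08°  ✓
  (1,5): δ = 50.36°  ✓
  (1,6): δ = 95.86°  ·
  (2,3): δ = 139.98°  ·
  (2,4): δ = 92.28°  ·
  (2,5): δ = 3.83°  ✓
  (2,6): δ = 41.66°  ✓
  (3,4): δ = 132.30°  ·
  (3,5): δ = 43.85°  ✓
  (3,6): δ = 1.64°  ✓
  (4,5): δ = 91.55°  ·
  (4,6): δ = 46.06°  ✓
  (5,6): δ = 134.51°  ·
antipodal pairs: 9

count = 9; pairs: (0,3), (0,4), (1,4), (1,5), (2,5), (2,6), (3,5), (3,6), (4,6)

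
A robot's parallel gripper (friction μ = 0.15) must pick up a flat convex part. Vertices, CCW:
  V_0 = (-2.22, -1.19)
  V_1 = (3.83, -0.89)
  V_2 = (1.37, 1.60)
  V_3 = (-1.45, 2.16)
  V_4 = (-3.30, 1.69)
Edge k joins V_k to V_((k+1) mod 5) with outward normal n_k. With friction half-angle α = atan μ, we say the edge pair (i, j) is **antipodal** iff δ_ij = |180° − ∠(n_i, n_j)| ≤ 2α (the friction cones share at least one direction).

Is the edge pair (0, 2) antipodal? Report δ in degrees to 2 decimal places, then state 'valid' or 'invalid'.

α = atan 0.15 = 8.53°;  2α = 17.06°
edge 0: e_0 = (+6.05, +0.30);  n_0 = (+0.0495, -0.9988)
edge 2: e_2 = (-2.82, +0.56);  n_2 = (+0.1948, +0.9808)
∠(n_0, n_2) = 165.93°
δ = |180° − 165.93°| = 14.07°
14.07° ≤ 2α = 17.06°  →  valid

δ = 14.07°, valid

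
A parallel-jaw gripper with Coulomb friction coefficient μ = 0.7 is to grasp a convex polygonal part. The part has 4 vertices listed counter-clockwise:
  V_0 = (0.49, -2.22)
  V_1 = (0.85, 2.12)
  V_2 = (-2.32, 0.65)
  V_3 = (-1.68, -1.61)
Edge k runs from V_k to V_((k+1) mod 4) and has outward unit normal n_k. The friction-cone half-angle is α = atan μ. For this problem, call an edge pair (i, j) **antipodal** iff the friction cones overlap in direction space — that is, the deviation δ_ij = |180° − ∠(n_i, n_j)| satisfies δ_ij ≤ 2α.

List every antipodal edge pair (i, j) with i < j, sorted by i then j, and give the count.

α = atan 0.7 = 34.99°;  2α = 69.98°
n_0 = (+0.9966, -0.0827)
n_1 = (-0.4207, +0.9072)
n_2 = (-0.9622, -0.2725)
n_3 = (-0.2706, -0.9627)
  (0,1): δ = 60.38°  ✓
  (0,2): δ = 20.55°  ✓
  (0,3): δ = 79.04°  ·
  (1,2): δ = 99.07°  ·
  (1,3): δ = 40.58°  ✓
  (2,3): δ = 121.51°  ·
antipodal pairs: 3

count = 3; pairs: (0,1), (0,2), (1,3)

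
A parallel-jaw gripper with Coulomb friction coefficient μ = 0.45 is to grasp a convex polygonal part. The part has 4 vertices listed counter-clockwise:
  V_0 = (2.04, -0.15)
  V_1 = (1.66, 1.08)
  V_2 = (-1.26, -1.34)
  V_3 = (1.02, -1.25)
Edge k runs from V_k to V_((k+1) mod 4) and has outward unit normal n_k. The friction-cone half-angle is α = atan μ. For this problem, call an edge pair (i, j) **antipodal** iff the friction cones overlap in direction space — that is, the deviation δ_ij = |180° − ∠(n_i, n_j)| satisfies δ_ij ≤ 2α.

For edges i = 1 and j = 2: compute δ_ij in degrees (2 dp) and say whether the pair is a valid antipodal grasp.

α = atan 0.45 = 24.23°;  2α = 48.46°
edge 1: e_1 = (-2.92, -2.42);  n_1 = (-0.6381, +0.7699)
edge 2: e_2 = (+2.28, +0.09);  n_2 = (+0.0394, -0.9992)
∠(n_1, n_2) = 142.61°
δ = |180° − 142.61°| = 37.39°
37.39° ≤ 2α = 48.46°  →  valid

δ = 37.39°, valid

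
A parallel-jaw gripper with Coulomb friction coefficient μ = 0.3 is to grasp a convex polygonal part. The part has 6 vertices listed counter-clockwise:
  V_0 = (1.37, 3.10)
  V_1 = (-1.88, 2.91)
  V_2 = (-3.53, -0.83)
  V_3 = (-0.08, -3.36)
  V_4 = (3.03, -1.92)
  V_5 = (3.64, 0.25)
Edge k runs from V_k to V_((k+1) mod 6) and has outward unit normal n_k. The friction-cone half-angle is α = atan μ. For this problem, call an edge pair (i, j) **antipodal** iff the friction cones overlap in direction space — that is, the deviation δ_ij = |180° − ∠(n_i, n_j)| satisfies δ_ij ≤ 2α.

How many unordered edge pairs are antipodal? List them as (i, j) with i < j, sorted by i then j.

α = atan 0.3 = 16.70°;  2α = 33.40°
n_0 = (-0.0584, +0.9983)
n_1 = (-0.9149, +0.4036)
n_2 = (-0.5914, -0.8064)
n_3 = (+0.4202, -0.9074)
n_4 = (+0.9627, -0.2706)
n_5 = (+0.7822, +0.6230)
  (0,1): δ = 117.15°  ·
  (0,2): δ = 39.60°  ·
  (0,3): δ = 21.50°  ✓
  (0,4): δ = 70.95°  ·
  (0,5): δ = 125.19°  ·
  (1,2): δ = 102.45°  ·
  (1,3): δ = 41.35°  ·
  (1,4): δ = 8.10°  ✓
  (1,5): δ = 62.34°  ·
  (2,3): δ = 118.90°  ·
  (2,4): δ = 69.45°  ·
  (2,5): δ = 15.21°  ✓
  (3,4): δ = 130.55°  ·
  (3,5): δ = 76.31°  ·
  (4,5): δ = 125.76°  ·
antipodal pairs: 3

count = 3; pairs: (0,3), (1,4), (2,5)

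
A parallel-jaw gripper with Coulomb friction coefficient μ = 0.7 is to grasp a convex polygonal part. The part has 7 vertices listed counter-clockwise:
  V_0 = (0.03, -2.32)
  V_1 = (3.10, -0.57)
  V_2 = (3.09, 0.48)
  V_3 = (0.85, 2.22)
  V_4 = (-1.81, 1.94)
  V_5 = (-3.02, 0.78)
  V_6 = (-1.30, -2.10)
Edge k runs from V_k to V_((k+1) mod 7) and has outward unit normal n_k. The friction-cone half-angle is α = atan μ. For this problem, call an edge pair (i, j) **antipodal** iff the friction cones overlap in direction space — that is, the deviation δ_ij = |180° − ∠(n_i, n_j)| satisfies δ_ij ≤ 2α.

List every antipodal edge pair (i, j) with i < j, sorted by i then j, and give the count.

α = atan 0.7 = 34.99°;  2α = 69.98°
n_0 = (+0.4952, -0.8688)
n_1 = (+1.0000, +0.0095)
n_2 = (+0.6135, +0.7897)
n_3 = (-0.1047, +0.9945)
n_4 = (-0.6920, +0.7219)
n_5 = (-0.8585, -0.5127)
n_6 = (-0.1632, -0.9866)
  (0,1): δ = 119.14°  ·
  (0,2): δ = 67.52°  ✓
  (0,3): δ = 23.68°  ✓
  (0,4): δ = 14.11°  ✓
  (0,5): δ = 91.16°  ·
  (0,6): δ = 140.92°  ·
  (1,2): δ = 128.39°  ·
  (1,3): δ = 84.54°  ·
  (1,4): δ = 46.75°  ✓
  (1,5): δ = 30.30°  ✓
  (1,6): δ = 80.06°  ·
  (2,3): δ = 136.15°  ·
  (2,4): δ = 98.37°  ·
  (2,5): δ = 21.31°  ✓
  (2,6): δ = 28.45°  ✓
  (3,4): δ = 142.22°  ·
  (3,5): δ = 65.16°  ✓
  (3,6): δ = 15.40°  ✓
  (4,5): δ = 102.94°  ·
  (4,6): δ = 53.18°  ✓
  (5,6): δ = 130.24°  ·
antipodal pairs: 10

count = 10; pairs: (0,2), (0,3), (0,4), (1,4), (1,5), (2,5), (2,6), (3,5), (3,6), (4,6)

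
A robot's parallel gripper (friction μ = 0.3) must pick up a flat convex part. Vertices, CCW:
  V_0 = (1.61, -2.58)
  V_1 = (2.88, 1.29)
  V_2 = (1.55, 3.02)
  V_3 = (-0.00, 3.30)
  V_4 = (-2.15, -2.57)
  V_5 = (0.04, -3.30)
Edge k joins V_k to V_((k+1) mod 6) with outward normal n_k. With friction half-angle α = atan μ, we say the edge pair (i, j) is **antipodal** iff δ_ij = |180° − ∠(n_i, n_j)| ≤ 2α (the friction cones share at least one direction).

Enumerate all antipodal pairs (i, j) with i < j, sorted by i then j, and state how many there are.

α = atan 0.3 = 16.70°;  2α = 33.40°
n_0 = (+0.9501, -0.3118)
n_1 = (+0.7928, +0.6095)
n_2 = (+0.1778, +0.9841)
n_3 = (-0.9390, +0.3439)
n_4 = (-0.3162, -0.9487)
n_5 = (+0.4169, -0.9090)
  (0,1): δ = 124.28°  ·
  (0,2): δ = 82.07°  ·
  (0,3): δ = 1.95°  ✓
  (0,4): δ = 89.73°  ·
  (0,5): δ = 132.80°  ·
  (1,2): δ = 137.79°  ·
  (1,3): δ = 57.67°  ·
  (1,4): δ = 34.01°  ·
  (1,5): δ = 77.08°  ·
  (2,3): δ = 99.88°  ·
  (2,4): δ = 8.20°  ✓
  (2,5): δ = 34.88°  ·
  (3,4): δ = 88.32°  ·
  (3,5): δ = 45.25°  ·
  (4,5): δ = 136.93°  ·
antipodal pairs: 2

count = 2; pairs: (0,3), (2,4)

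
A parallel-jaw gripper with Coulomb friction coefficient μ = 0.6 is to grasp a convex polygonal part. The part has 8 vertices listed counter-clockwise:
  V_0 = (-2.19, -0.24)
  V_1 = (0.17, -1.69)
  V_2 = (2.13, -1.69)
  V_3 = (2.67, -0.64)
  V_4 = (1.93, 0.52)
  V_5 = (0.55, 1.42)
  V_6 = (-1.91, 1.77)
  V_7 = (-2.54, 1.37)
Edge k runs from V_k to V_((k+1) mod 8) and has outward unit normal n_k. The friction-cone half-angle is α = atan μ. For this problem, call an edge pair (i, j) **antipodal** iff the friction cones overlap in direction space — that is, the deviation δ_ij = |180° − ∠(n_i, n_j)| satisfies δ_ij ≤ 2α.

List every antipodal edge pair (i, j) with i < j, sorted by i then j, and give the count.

count = 11; pairs: (0,3), (0,4), (0,5), (1,3), (1,4), (1,5), (1,6), (2,6), (2,7), (3,7), (4,7)

α = atan 0.6 = 30.96°;  2α = 61.93°
n_0 = (-0.5235, -0.8520)
n_1 = (+0.0000, -1.0000)
n_2 = (+0.8893, -0.4573)
n_3 = (+0.8431, +0.5378)
n_4 = (+0.5463, +0.8376)
n_5 = (+0.1409, +0.9900)
n_6 = (-0.5360, +0.8442)
n_7 = (-0.9772, -0.2124)
  (0,1): δ = 148.43°  ·
  (0,2): δ = 85.65°  ·
  (0,3): δ = 25.90°  ✓
  (0,4): δ = 1.54°  ✓
  (0,5): δ = 23.47°  ✓
  (0,6): δ = 63.98°  ·
  (0,7): δ = 133.83°  ·
  (1,2): δ = 117.22°  ·
  (1,3): δ = 57.46°  ✓
  (1,4): δ = 33.11°  ✓
  (1,5): δ = 8.10°  ✓
  (1,6): δ = 32.41°  ✓
  (1,7): δ = 102.26°  ·
  (2,3): δ = 120.25°  ·
  (2,4): δ = 95.90°  ·
  (2,5): δ = 70.88°  ·
  (2,6): δ = 30.37°  ✓
  (2,7): δ = 39.48°  ✓
  (3,4): δ = 155.65°  ·
  (3,5): δ = 130.63°  ·
  (3,6): δ = 90.12°  ·
  (3,7): δ = 20.27°  ✓
  (4,5): δ = 154.99°  ·
  (4,6): δ = 114.48°  ·
  (4,7): δ = 44.62°  ✓
  (5,6): δ = 139.49°  ·
  (5,7): δ = 69.64°  ·
  (6,7): δ = 110.15°  ·
antipodal pairs: 11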